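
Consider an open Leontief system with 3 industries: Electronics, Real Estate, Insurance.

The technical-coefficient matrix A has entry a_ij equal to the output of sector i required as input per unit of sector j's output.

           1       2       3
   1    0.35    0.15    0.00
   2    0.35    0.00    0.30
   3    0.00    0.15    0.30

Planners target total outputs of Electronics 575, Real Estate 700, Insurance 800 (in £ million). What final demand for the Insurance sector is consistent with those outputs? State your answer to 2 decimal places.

I − A =
  [   0.65    -0.15     0.00]
  [  -0.35     1.00    -0.30]
  [   0.00    -0.15     0.70]
d = (I − A) x:
  d_1 = (+0.65)·575 + (-0.15)·700 + (+0.00)·800 = 268.75
  d_2 = (-0.35)·575 + (+1.00)·700 + (-0.30)·800 = 258.75
  d_3 = (+0.00)·575 + (-0.15)·700 + (+0.70)·800 = 455.00

d_3 = 455.00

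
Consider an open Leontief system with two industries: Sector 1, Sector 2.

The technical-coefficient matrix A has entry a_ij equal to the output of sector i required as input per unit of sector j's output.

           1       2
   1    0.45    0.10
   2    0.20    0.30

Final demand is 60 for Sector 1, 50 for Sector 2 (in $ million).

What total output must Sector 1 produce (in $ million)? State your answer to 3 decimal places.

I − A =
  [   0.55    -0.10]
  [  -0.20     0.70]
det(I−A) = (0.55)(0.70) − (-0.10)(-0.20) = 0.3650
adj(I−A) = [[0.70, 0.10], [0.20, 0.55]]
(I − A)⁻¹ = adj(I−A) / det(I−A) ≈
  [   1.9178     0.2740]
  [   0.5479     1.5068]
x = (I − A)⁻¹ d = adj(I−A)·d / det(I−A), with det(I−A) = 0.3650:
  x_1 = (0.70·60 + 0.10·50) / 0.3650 = 47.00 / 0.3650 ≈ 128.767
  x_2 = (0.20·60 + 0.55·50) / 0.3650 = 39.50 / 0.3650 ≈ 108.219

x_1 = 128.767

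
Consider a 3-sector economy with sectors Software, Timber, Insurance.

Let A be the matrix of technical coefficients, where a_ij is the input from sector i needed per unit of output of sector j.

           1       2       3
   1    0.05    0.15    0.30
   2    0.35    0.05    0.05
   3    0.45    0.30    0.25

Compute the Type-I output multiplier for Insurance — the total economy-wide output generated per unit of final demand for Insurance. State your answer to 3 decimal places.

m_3 = 2.814

I − A =
  [   0.95    -0.15    -0.30]
  [  -0.35     0.95    -0.05]
  [  -0.45    -0.30     0.75]
Cofactors of I−A, C_ij = (−1)^(i+j)·(minor ij) (rows/columns in the sector order above):
  C_11 = (0.95)(0.75) − (-0.05)(-0.30) = 0.6975
  C_12 = −[(-0.35)(0.75) − (-0.05)(-0.45)] = 0.2850
  C_13 = (-0.35)(-0.30) − (0.95)(-0.45) = 0.5325
  C_21 = −[(-0.15)(0.75) − (-0.30)(-0.30)] = 0.2025
  C_22 = (0.95)(0.75) − (-0.30)(-0.45) = 0.5775
  C_23 = −[(0.95)(-0.30) − (-0.15)(-0.45)] = 0.3525
  C_31 = (-0.15)(-0.05) − (-0.30)(0.95) = 0.2925
  C_32 = −[(0.95)(-0.05) − (-0.30)(-0.35)] = 0.1525
  C_33 = (0.95)(0.95) − (-0.15)(-0.35) = 0.8500
det(I−A) = Σ_j (I−A)_1j·C_1j = (0.95)(0.6975) + (-0.15)(0.2850) + (-0.30)(0.5325) = 0.460125
adj(I−A) = Cᵀ =
  [ 0.6975   0.2025   0.2925]
  [ 0.2850   0.5775   0.1525]
  [ 0.5325   0.3525   0.8500]
(I − A)⁻¹ = adj(I−A) / det(I−A) ≈
  [   1.5159     0.4401     0.6357]
  [   0.6194     1.2551     0.3314]
  [   1.1573     0.7661     1.8473]
The output multiplier for sector j is the column-j sum of the Leontief inverse (I − A)⁻¹ = adj(I−A) / det(I−A).
Column 3 of adj(I−A): (0.2925, 0.1525, 0.8500); det(I−A) = 0.460125.
m_3 = (0.2925 + 0.1525 + 0.8500) / 0.460125 = 1.295 / 0.460125 ≈ 2.814.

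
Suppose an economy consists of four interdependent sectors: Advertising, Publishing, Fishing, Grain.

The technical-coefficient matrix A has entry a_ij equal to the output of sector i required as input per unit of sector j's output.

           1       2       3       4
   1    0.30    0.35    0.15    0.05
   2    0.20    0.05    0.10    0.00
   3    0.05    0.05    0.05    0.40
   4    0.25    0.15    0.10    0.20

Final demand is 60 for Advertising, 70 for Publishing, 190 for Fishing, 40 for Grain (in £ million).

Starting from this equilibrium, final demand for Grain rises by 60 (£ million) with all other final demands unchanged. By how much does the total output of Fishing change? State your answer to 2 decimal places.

Δx_3 = 37.97

I − A =
  [   0.70    -0.35    -0.15    -0.05]
  [  -0.20     0.95    -0.10     0.00]
  [  -0.05    -0.05     0.95    -0.40]
  [  -0.25    -0.15    -0.10     0.80]
Compute the cofactors C_ij = (−1)^(i+j)·(3×3 minor ij) of I−A; the adjugate is their transpose:
adj(I−A) = Cᵀ =
  [ 0.674000   0.274375   0.147500   0.115875]
  [ 0.158000   0.470875   0.079750   0.049750]
  [ 0.153000   0.118750   0.462625   0.240875]
  [ 0.259375   0.188875   0.118875   0.551375]
det(I−A) = Σ_j (I−A)_1j·C_1j = (0.70)(0.674000) + (-0.35)(0.158000) + (-0.15)(0.153000) + (-0.05)(0.259375) = 0.38058125
(I − A)⁻¹ = adj(I−A) / det(I−A) ≈
  [   1.7710     0.7209     0.3876     0.3045]
  [   0.4152     1.2373     0.2095     0.1307]
  [   0.4020     0.3120     1.2156     0.6329]
  [   0.6815     0.4963     0.3124     1.4488]
Δx = (I − A)⁻¹ Δd with Δd having +60 in the Grain component and 0 elsewhere.
So Δx_3 = L_34 · (+60), where L_34 = adj(I−A)_34 / det(I−A) = 0.240875 / 0.38058125.
Δx_3 = 0.240875 × (+60) / 0.38058125 = 14.4525 / 0.38058125 ≈ 37.97.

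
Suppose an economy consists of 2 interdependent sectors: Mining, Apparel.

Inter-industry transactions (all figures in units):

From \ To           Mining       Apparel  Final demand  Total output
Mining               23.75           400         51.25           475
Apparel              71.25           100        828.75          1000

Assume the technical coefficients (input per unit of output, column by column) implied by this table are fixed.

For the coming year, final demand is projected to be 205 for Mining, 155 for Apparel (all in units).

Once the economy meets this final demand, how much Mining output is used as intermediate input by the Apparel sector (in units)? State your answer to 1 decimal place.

Technical coefficients a_ij = z_ij / X_j:
  a_11 = 23.75/475 = 0.05, a_21 = 71.25/475 = 0.15
  a_12 = 400/1000 = 0.40, a_22 = 100/1000 = 0.10
I − A =
  [   0.95    -0.40]
  [  -0.15     0.90]
det(I−A) = (0.95)(0.90) − (-0.40)(-0.15) = 0.7950
adj(I−A) = [[0.90, 0.40], [0.15, 0.95]]
(I − A)⁻¹ = adj(I−A) / det(I−A) ≈
  [   1.1321     0.5031]
  [   0.1887     1.1950]
First solve x = (I − A)⁻¹ d = adj(I−A)·d / det(I−A); in particular x_2 = (0.15·205 + 0.95·155) / 0.7950 = 178.00 / 0.7950 ≈ 223.899.
Intermediate flow from 1 to 2: z_12 = a_12 · x_2 = 0.40 × 178.00 / 0.7950 = 71.20 / 0.7950 ≈ 89.6.

z_12 = 89.6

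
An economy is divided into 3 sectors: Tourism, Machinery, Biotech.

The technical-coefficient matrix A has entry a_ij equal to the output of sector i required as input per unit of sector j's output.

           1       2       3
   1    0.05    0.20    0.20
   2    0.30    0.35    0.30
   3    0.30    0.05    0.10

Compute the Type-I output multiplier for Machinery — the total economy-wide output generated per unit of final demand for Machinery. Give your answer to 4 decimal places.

I − A =
  [   0.95    -0.20    -0.20]
  [  -0.30     0.65    -0.30]
  [  -0.30    -0.05     0.90]
Cofactors of I−A, C_ij = (−1)^(i+j)·(minor ij) (rows/columns in the sector order above):
  C_11 = (0.65)(0.90) − (-0.30)(-0.05) = 0.5700
  C_12 = −[(-0.30)(0.90) − (-0.30)(-0.30)] = 0.3600
  C_13 = (-0.30)(-0.05) − (0.65)(-0.30) = 0.2100
  C_21 = −[(-0.20)(0.90) − (-0.20)(-0.05)] = 0.1900
  C_22 = (0.95)(0.90) − (-0.20)(-0.30) = 0.7950
  C_23 = −[(0.95)(-0.05) − (-0.20)(-0.30)] = 0.1075
  C_31 = (-0.20)(-0.30) − (-0.20)(0.65) = 0.1900
  C_32 = −[(0.95)(-0.30) − (-0.20)(-0.30)] = 0.3450
  C_33 = (0.95)(0.65) − (-0.20)(-0.30) = 0.5575
det(I−A) = Σ_j (I−A)_1j·C_1j = (0.95)(0.5700) + (-0.20)(0.3600) + (-0.20)(0.2100) = 0.4275
adj(I−A) = Cᵀ =
  [ 0.5700   0.1900   0.1900]
  [ 0.3600   0.7950   0.3450]
  [ 0.2100   0.1075   0.5575]
(I − A)⁻¹ = adj(I−A) / det(I−A) ≈
  [   1.33333     0.44444     0.44444]
  [   0.84211     1.85965     0.80702]
  [   0.49123     0.25146     1.30409]
The output multiplier for sector j is the column-j sum of the Leontief inverse (I − A)⁻¹ = adj(I−A) / det(I−A).
Column 2 of adj(I−A): (0.1900, 0.7950, 0.1075); det(I−A) = 0.4275.
m_2 = (0.1900 + 0.7950 + 0.1075) / 0.4275 = 1.0925 / 0.4275 ≈ 2.5556.

m_2 = 2.5556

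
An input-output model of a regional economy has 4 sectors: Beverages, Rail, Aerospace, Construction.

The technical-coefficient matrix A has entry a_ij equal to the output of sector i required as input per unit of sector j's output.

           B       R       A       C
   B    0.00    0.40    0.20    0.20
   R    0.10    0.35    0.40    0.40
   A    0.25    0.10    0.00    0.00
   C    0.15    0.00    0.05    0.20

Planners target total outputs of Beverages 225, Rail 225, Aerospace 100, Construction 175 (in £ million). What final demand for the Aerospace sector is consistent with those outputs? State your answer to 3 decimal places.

I − A =
  [   1.00    -0.40    -0.20    -0.20]
  [  -0.10     0.65    -0.40    -0.40]
  [  -0.25    -0.10     1.00     0.00]
  [  -0.15     0.00    -0.05     0.80]
d = (I − A) x:
  d_B = (+1.00)·225 + (-0.40)·225 + (-0.20)·100 + (-0.20)·175 = 80.000
  d_R = (-0.10)·225 + (+0.65)·225 + (-0.40)·100 + (-0.40)·175 = 13.750
  d_A = (-0.25)·225 + (-0.10)·225 + (+1.00)·100 + (+0.00)·175 = 21.250
  d_C = (-0.15)·225 + (+0.00)·225 + (-0.05)·100 + (+0.80)·175 = 101.250

d_A = 21.250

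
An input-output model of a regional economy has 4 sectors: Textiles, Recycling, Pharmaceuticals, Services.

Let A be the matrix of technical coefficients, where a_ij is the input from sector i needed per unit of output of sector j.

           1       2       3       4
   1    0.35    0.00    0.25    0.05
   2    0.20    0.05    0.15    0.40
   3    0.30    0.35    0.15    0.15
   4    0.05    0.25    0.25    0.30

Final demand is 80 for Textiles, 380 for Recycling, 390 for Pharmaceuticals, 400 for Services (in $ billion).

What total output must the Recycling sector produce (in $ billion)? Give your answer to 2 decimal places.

I − A =
  [   0.65     0.00    -0.25    -0.05]
  [  -0.20     0.95    -0.15    -0.40]
  [  -0.30    -0.35     0.85    -0.15]
  [  -0.05    -0.25    -0.25     0.70]
Compute the cofactors C_ij = (−1)^(i+j)·(3×3 minor ij) of I−A; the adjugate is their transpose:
adj(I−A) = Cᵀ =
  [ 0.367250   0.085625   0.155000   0.108375]
  [ 0.191125   0.302125   0.175375   0.223875]
  [ 0.240125   0.186500   0.362375   0.201375]
  [ 0.180250   0.180625   0.203125   0.402000]
det(I−A) = Σ_j (I−A)_1j·C_1j = (0.65)(0.367250) + (0.00)(0.191125) + (-0.25)(0.240125) + (-0.05)(0.180250) = 0.16966875
(I − A)⁻¹ = adj(I−A) / det(I−A) ≈
  [   2.1645     0.5047     0.9135     0.6387]
  [   1.1265     1.7807     1.0336     1.3195]
  [   1.4153     1.0992     2.1358     1.1869]
  [   1.0624     1.0646     1.1972     2.3693]
x = (I − A)⁻¹ d = adj(I−A)·d / det(I−A), with det(I−A) = 0.16966875:
  x_1 = (0.367250·80 + 0.085625·380 + 0.155000·390 + 0.108375·400) / 0.16966875 = 165.7175 / 0.16966875 ≈ 976.71
  x_2 = (0.191125·80 + 0.302125·380 + 0.175375·390 + 0.223875·400) / 0.16966875 = 288.04375 / 0.16966875 ≈ 1697.68
  x_3 = (0.240125·80 + 0.186500·380 + 0.362375·390 + 0.201375·400) / 0.16966875 = 311.95625 / 0.16966875 ≈ 1838.62
  x_4 = (0.180250·80 + 0.180625·380 + 0.203125·390 + 0.402000·400) / 0.16966875 = 323.07625 / 0.16966875 ≈ 1904.16

x_2 = 1697.68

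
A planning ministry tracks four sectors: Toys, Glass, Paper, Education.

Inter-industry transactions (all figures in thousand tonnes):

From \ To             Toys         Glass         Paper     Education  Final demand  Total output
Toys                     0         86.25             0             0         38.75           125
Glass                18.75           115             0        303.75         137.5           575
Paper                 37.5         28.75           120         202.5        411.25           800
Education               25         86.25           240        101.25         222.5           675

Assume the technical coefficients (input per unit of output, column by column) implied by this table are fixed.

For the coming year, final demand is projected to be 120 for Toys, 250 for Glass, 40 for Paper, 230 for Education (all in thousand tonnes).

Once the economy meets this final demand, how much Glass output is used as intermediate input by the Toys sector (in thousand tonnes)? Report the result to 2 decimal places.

z_21 = 33.19

Technical coefficients a_ij = z_ij / X_j:
  a_11 = 0/125 = 0.00, a_21 = 18.75/125 = 0.15, a_31 = 37.5/125 = 0.30, a_41 = 25/125 = 0.20
  a_12 = 86.25/575 = 0.15, a_22 = 115/575 = 0.20, a_32 = 28.75/575 = 0.05, a_42 = 86.25/575 = 0.15
  a_13 = 0/800 = 0.00, a_23 = 0/800 = 0.00, a_33 = 120/800 = 0.15, a_43 = 240/800 = 0.30
  a_14 = 0/675 = 0.00, a_24 = 303.75/675 = 0.45, a_34 = 202.5/675 = 0.30, a_44 = 101.25/675 = 0.15
I − A =
  [   1.00    -0.15     0.00     0.00]
  [  -0.15     0.80     0.00    -0.45]
  [  -0.30    -0.05     0.85    -0.30]
  [  -0.20    -0.15    -0.30     0.85]
Compute the cofactors C_ij = (−1)^(i+j)·(3×3 minor ij) of I−A; the adjugate is their transpose:
adj(I−A) = Cᵀ =
  [ 0.441875   0.094875   0.020250   0.057375]
  [ 0.211875   0.632500   0.135000   0.382500]
  [ 0.249375   0.134750   0.579875   0.276000]
  [ 0.229375   0.181500   0.233250   0.660875]
det(I−A) = Σ_j (I−A)_1j·C_1j = (1.00)(0.441875) + (-0.15)(0.211875) + (0.00)(0.249375) + (0.00)(0.229375) = 0.41009375
(I − A)⁻¹ = adj(I−A) / det(I−A) ≈
  [   1.0775     0.2313     0.0494     0.1399]
  [   0.5167     1.5423     0.3292     0.9327]
  [   0.6081     0.3286     1.4140     0.6730]
  [   0.5593     0.4426     0.5688     1.6115]
First solve x = (I − A)⁻¹ d = adj(I−A)·d / det(I−A); in particular x_1 = (0.441875·120 + 0.094875·250 + 0.020250·40 + 0.057375·230) / 0.41009375 = 90.75 / 0.41009375 ≈ 221.2909.
Intermediate flow from 2 to 1: z_21 = a_21 · x_1 = 0.15 × 90.75 / 0.41009375 = 13.6125 / 0.41009375 ≈ 33.19.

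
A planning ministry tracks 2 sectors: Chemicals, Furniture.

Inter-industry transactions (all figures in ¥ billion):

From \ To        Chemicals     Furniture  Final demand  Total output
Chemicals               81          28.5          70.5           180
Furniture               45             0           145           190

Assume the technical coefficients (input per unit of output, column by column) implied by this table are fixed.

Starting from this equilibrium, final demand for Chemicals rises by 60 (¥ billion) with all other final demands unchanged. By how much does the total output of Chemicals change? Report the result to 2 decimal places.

Technical coefficients a_ij = z_ij / X_j:
  a_11 = 81/180 = 0.45, a_21 = 45/180 = 0.25
  a_12 = 28.5/190 = 0.15, a_22 = 0/190 = 0.00
I − A =
  [   0.55    -0.15]
  [  -0.25     1.00]
det(I−A) = (0.55)(1.00) − (-0.15)(-0.25) = 0.5125
adj(I−A) = [[1.00, 0.15], [0.25, 0.55]]
(I − A)⁻¹ = adj(I−A) / det(I−A) ≈
  [   1.9512     0.2927]
  [   0.4878     1.0732]
Δx = (I − A)⁻¹ Δd with Δd having +60 in the Chemicals component and 0 elsewhere.
So Δx_1 = L_11 · (+60), where L_11 = adj(I−A)_11 / det(I−A) = 1.00 / 0.5125.
Δx_1 = 1.00 × (+60) / 0.5125 = 60.00 / 0.5125 ≈ 117.07.

Δx_1 = 117.07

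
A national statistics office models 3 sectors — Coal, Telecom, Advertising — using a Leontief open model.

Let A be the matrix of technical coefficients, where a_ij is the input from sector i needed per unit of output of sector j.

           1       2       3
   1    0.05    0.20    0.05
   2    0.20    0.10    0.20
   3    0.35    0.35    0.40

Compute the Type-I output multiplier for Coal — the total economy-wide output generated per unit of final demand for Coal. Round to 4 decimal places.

I − A =
  [   0.95    -0.20    -0.05]
  [  -0.20     0.90    -0.20]
  [  -0.35    -0.35     0.60]
Cofactors of I−A, C_ij = (−1)^(i+j)·(minor ij) (rows/columns in the sector order above):
  C_11 = (0.90)(0.60) − (-0.20)(-0.35) = 0.4700
  C_12 = −[(-0.20)(0.60) − (-0.20)(-0.35)] = 0.1900
  C_13 = (-0.20)(-0.35) − (0.90)(-0.35) = 0.3850
  C_21 = −[(-0.20)(0.60) − (-0.05)(-0.35)] = 0.1375
  C_22 = (0.95)(0.60) − (-0.05)(-0.35) = 0.5525
  C_23 = −[(0.95)(-0.35) − (-0.20)(-0.35)] = 0.4025
  C_31 = (-0.20)(-0.20) − (-0.05)(0.90) = 0.0850
  C_32 = −[(0.95)(-0.20) − (-0.05)(-0.20)] = 0.2000
  C_33 = (0.95)(0.90) − (-0.20)(-0.20) = 0.8150
det(I−A) = Σ_j (I−A)_1j·C_1j = (0.95)(0.4700) + (-0.20)(0.1900) + (-0.05)(0.3850) = 0.38925
adj(I−A) = Cᵀ =
  [ 0.4700   0.1375   0.0850]
  [ 0.1900   0.5525   0.2000]
  [ 0.3850   0.4025   0.8150]
(I − A)⁻¹ = adj(I−A) / det(I−A) ≈
  [   1.20745     0.35324     0.21837]
  [   0.48812     1.41940     0.51381]
  [   0.98908     1.03404     2.09377]
The output multiplier for sector j is the column-j sum of the Leontief inverse (I − A)⁻¹ = adj(I−A) / det(I−A).
Column 1 of adj(I−A): (0.4700, 0.1900, 0.3850); det(I−A) = 0.38925.
m_1 = (0.4700 + 0.1900 + 0.3850) / 0.38925 = 1.045 / 0.38925 ≈ 2.6846.

m_1 = 2.6846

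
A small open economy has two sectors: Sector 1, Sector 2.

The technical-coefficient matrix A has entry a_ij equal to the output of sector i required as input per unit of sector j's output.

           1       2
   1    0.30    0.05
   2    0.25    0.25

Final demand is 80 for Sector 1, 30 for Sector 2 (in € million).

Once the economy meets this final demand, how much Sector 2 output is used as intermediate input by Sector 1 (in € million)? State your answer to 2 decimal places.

z_21 = 30.00

I − A =
  [   0.70    -0.05]
  [  -0.25     0.75]
det(I−A) = (0.70)(0.75) − (-0.05)(-0.25) = 0.5125
adj(I−A) = [[0.75, 0.05], [0.25, 0.70]]
(I − A)⁻¹ = adj(I−A) / det(I−A) ≈
  [   1.4634     0.0976]
  [   0.4878     1.3659]
First solve x = (I − A)⁻¹ d = adj(I−A)·d / det(I−A); in particular x_1 = (0.75·80 + 0.05·30) / 0.5125 = 61.50 / 0.5125 = 120.0000.
Intermediate flow from 2 to 1: z_21 = a_21 · x_1 = 0.25 × 61.50 / 0.5125 = 15.375 / 0.5125 = 30.00.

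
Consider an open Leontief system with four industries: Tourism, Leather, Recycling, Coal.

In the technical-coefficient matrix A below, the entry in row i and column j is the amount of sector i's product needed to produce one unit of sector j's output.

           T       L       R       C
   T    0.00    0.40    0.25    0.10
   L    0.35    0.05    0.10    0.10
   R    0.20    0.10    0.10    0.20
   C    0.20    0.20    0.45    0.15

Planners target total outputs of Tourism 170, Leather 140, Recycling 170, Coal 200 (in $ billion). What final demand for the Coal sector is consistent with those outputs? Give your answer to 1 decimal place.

I − A =
  [   1.00    -0.40    -0.25    -0.10]
  [  -0.35     0.95    -0.10    -0.10]
  [  -0.20    -0.10     0.90    -0.20]
  [  -0.20    -0.20    -0.45     0.85]
d = (I − A) x:
  d_T = (+1.00)·170 + (-0.40)·140 + (-0.25)·170 + (-0.10)·200 = 51.5
  d_L = (-0.35)·170 + (+0.95)·140 + (-0.10)·170 + (-0.10)·200 = 36.5
  d_R = (-0.20)·170 + (-0.10)·140 + (+0.90)·170 + (-0.20)·200 = 65.0
  d_C = (-0.20)·170 + (-0.20)·140 + (-0.45)·170 + (+0.85)·200 = 31.5

d_C = 31.5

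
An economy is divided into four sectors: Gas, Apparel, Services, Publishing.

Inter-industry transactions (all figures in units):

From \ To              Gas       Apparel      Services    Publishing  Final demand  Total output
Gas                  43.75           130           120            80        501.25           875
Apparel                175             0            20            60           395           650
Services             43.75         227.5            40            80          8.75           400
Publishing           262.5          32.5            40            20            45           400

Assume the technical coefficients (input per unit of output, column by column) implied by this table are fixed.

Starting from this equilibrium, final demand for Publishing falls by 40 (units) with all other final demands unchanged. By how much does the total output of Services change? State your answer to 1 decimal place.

Δx_S = -16.9

Technical coefficients a_ij = z_ij / X_j:
  a_GG = 43.75/875 = 0.05, a_AG = 175/875 = 0.20, a_SG = 43.75/875 = 0.05, a_PG = 262.5/875 = 0.30
  a_GA = 130/650 = 0.20, a_AA = 0/650 = 0.00, a_SA = 227.5/650 = 0.35, a_PA = 32.5/650 = 0.05
  a_GS = 120/400 = 0.30, a_AS = 20/400 = 0.05, a_SS = 40/400 = 0.10, a_PS = 40/400 = 0.10
  a_GP = 80/400 = 0.20, a_AP = 60/400 = 0.15, a_SP = 80/400 = 0.20, a_PP = 20/400 = 0.05
I − A =
  [   0.95    -0.20    -0.30    -0.20]
  [  -0.20     1.00    -0.05    -0.15]
  [  -0.05    -0.35     0.90    -0.20]
  [  -0.30    -0.05    -0.10     0.95]
Compute the cofactors C_ij = (−1)^(i+j)·(3×3 minor ij) of I−A; the adjugate is their transpose:
adj(I−A) = Cᵀ =
  [ 0.805875   0.285750   0.315750   0.281250]
  [ 0.213625   0.706000   0.130875   0.184000]
  [ 0.191375   0.326375   0.786375   0.257375]
  [ 0.285875   0.161750   0.189375   0.765875]
det(I−A) = Σ_j (I−A)_1j·C_1j = (0.95)(0.805875) + (-0.20)(0.213625) + (-0.30)(0.191375) + (-0.20)(0.285875) = 0.60826875
(I − A)⁻¹ = adj(I−A) / det(I−A) ≈
  [   1.3249     0.4698     0.5191     0.4624]
  [   0.3512     1.1607     0.2152     0.3025]
  [   0.3146     0.5366     1.2928     0.4231]
  [   0.4700     0.2659     0.3113     1.2591]
Δx = (I − A)⁻¹ Δd with Δd having -40 in the Publishing component and 0 elsewhere.
So Δx_S = L_SP · (-40), where L_SP = adj(I−A)_SP / det(I−A) = 0.257375 / 0.60826875.
Δx_S = 0.257375 × (-40) / 0.60826875 = -10.295 / 0.60826875 ≈ -16.9.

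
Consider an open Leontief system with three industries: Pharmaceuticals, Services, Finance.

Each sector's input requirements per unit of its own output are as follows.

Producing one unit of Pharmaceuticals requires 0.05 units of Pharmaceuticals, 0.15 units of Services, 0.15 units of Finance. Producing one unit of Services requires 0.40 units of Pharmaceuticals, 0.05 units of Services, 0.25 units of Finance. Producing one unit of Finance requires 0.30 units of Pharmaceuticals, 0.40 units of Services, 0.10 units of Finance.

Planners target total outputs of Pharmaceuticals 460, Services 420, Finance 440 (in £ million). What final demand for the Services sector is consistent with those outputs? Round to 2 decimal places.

I − A =
  [   0.95    -0.40    -0.30]
  [  -0.15     0.95    -0.40]
  [  -0.15    -0.25     0.90]
d = (I − A) x:
  d_P = (+0.95)·460 + (-0.40)·420 + (-0.30)·440 = 137.00
  d_S = (-0.15)·460 + (+0.95)·420 + (-0.40)·440 = 154.00
  d_F = (-0.15)·460 + (-0.25)·420 + (+0.90)·440 = 222.00

d_S = 154.00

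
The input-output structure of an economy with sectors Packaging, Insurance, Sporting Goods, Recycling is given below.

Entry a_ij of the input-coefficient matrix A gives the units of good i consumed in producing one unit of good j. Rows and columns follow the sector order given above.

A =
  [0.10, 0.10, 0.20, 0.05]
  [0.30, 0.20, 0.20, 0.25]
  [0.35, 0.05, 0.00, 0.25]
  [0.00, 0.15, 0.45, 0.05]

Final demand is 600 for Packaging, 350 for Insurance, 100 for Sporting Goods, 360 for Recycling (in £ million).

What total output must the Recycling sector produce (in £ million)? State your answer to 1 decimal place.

I − A =
  [   0.90    -0.10    -0.20    -0.05]
  [  -0.30     0.80    -0.20    -0.25]
  [  -0.35    -0.05     1.00    -0.25]
  [   0.00    -0.15    -0.45     0.95]
Compute the cofactors C_ij = (−1)^(i+j)·(3×3 minor ij) of I−A; the adjugate is their transpose:
adj(I−A) = Cᵀ =
  [ 0.609875   0.109375   0.194250   0.112000]
  [ 0.357125   0.679375   0.336000   0.286000]
  [ 0.278375   0.112375   0.619500   0.207250]
  [ 0.188250   0.160500   0.346500   0.615000]
det(I−A) = Σ_j (I−A)_1j·C_1j = (0.90)(0.609875) + (-0.10)(0.357125) + (-0.20)(0.278375) + (-0.05)(0.188250) = 0.4480875
(I − A)⁻¹ = adj(I−A) / det(I−A) ≈
  [   1.3611     0.2441     0.4335     0.2500]
  [   0.7970     1.5162     0.7499     0.6383]
  [   0.6213     0.2508     1.3825     0.4625]
  [   0.4201     0.3582     0.7733     1.3725]
x = (I − A)⁻¹ d = adj(I−A)·d / det(I−A), with det(I−A) = 0.4480875:
  x_1 = (0.609875·600 + 0.109375·350 + 0.194250·100 + 0.112000·360) / 0.4480875 = 463.95125 / 0.4480875 ≈ 1035.4
  x_2 = (0.357125·600 + 0.679375·350 + 0.336000·100 + 0.286000·360) / 0.4480875 = 588.61625 / 0.4480875 ≈ 1313.6
  x_3 = (0.278375·600 + 0.112375·350 + 0.619500·100 + 0.207250·360) / 0.4480875 = 342.91625 / 0.4480875 ≈ 765.3
  x_4 = (0.188250·600 + 0.160500·350 + 0.346500·100 + 0.615000·360) / 0.4480875 = 425.175 / 0.4480875 ≈ 948.9

x_4 = 948.9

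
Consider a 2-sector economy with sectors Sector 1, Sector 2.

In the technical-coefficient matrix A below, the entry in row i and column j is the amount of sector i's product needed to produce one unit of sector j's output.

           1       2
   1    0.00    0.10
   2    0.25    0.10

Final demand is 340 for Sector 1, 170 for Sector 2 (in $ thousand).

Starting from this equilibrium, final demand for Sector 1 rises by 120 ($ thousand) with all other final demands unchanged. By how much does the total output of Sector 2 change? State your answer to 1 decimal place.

Δx_2 = 34.3

I − A =
  [   1.00    -0.10]
  [  -0.25     0.90]
det(I−A) = (1.00)(0.90) − (-0.10)(-0.25) = 0.8750
adj(I−A) = [[0.90, 0.10], [0.25, 1.00]]
(I − A)⁻¹ = adj(I−A) / det(I−A) ≈
  [   1.0286     0.1143]
  [   0.2857     1.1429]
Δx = (I − A)⁻¹ Δd with Δd having +120 in the Sector 1 component and 0 elsewhere.
So Δx_2 = L_21 · (+120), where L_21 = adj(I−A)_21 / det(I−A) = 0.25 / 0.8750.
Δx_2 = 0.25 × (+120) / 0.8750 = 30.00 / 0.8750 ≈ 34.3.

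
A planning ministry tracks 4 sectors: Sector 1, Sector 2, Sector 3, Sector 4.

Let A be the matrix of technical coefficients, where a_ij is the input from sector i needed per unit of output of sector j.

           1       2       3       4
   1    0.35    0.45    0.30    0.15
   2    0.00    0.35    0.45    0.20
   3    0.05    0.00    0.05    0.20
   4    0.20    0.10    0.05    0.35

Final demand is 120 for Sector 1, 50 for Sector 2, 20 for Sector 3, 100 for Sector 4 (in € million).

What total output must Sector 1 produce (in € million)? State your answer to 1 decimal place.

I − A =
  [   0.65    -0.45    -0.30    -0.15]
  [   0.00     0.65    -0.45    -0.20]
  [  -0.05     0.00     0.95    -0.20]
  [  -0.20    -0.10    -0.05     0.65]
Compute the cofactors C_ij = (−1)^(i+j)·(3×3 minor ij) of I−A; the adjugate is their transpose:
adj(I−A) = Cᵀ =
  [ 0.366875   0.293625   0.268500   0.257625]
  [ 0.071125   0.344250   0.195125   0.182375]
  [ 0.046125   0.046375   0.224125   0.093875]
  [ 0.127375   0.146875   0.129875   0.381500]
det(I−A) = Σ_j (I−A)_1j·C_1j = (0.65)(0.366875) + (-0.45)(0.071125) + (-0.30)(0.046125) + (-0.15)(0.127375) = 0.17351875
(I − A)⁻¹ = adj(I−A) / det(I−A) ≈
  [   2.1143     1.6922     1.5474     1.4847]
  [   0.4099     1.9839     1.1245     1.0510]
  [   0.2658     0.2673     1.2916     0.5410]
  [   0.7341     0.8465     0.7485     2.1986]
x = (I − A)⁻¹ d = adj(I−A)·d / det(I−A), with det(I−A) = 0.17351875:
  x_1 = (0.366875·120 + 0.293625·50 + 0.268500·20 + 0.257625·100) / 0.17351875 = 89.83875 / 0.17351875 ≈ 517.7
  x_2 = (0.071125·120 + 0.344250·50 + 0.195125·20 + 0.182375·100) / 0.17351875 = 47.8875 / 0.17351875 ≈ 276.0
  x_3 = (0.046125·120 + 0.046375·50 + 0.224125·20 + 0.093875·100) / 0.17351875 = 21.72375 / 0.17351875 ≈ 125.2
  x_4 = (0.127375·120 + 0.146875·50 + 0.129875·20 + 0.381500·100) / 0.17351875 = 63.37625 / 0.17351875 ≈ 365.2

x_1 = 517.7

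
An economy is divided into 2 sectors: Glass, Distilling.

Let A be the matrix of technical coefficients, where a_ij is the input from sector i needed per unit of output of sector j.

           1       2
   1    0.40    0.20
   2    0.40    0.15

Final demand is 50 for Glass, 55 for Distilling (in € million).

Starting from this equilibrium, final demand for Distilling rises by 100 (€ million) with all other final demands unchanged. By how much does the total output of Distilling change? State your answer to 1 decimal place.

I − A =
  [   0.60    -0.20]
  [  -0.40     0.85]
det(I−A) = (0.60)(0.85) − (-0.20)(-0.40) = 0.4300
adj(I−A) = [[0.85, 0.20], [0.40, 0.60]]
(I − A)⁻¹ = adj(I−A) / det(I−A) ≈
  [   1.9767     0.4651]
  [   0.9302     1.3953]
Δx = (I − A)⁻¹ Δd with Δd having +100 in the Distilling component and 0 elsewhere.
So Δx_2 = L_22 · (+100), where L_22 = adj(I−A)_22 / det(I−A) = 0.60 / 0.4300.
Δx_2 = 0.60 × (+100) / 0.4300 = 60.00 / 0.4300 ≈ 139.5.

Δx_2 = 139.5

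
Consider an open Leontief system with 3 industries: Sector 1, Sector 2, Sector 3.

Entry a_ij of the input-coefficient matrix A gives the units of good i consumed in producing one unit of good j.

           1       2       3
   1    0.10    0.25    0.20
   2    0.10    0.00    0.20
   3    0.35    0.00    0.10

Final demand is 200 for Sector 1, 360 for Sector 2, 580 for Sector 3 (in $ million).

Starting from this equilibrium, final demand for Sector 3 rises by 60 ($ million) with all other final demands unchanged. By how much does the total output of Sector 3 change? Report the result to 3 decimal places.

Δx_3 = 75.000

I − A =
  [   0.90    -0.25    -0.20]
  [  -0.10     1.00    -0.20]
  [  -0.35     0.00     0.90]
Cofactors of I−A, C_ij = (−1)^(i+j)·(minor ij) (rows/columns in the sector order above):
  C_11 = (1.00)(0.90) − (-0.20)(0.00) = 0.9000
  C_12 = −[(-0.10)(0.90) − (-0.20)(-0.35)] = 0.1600
  C_13 = (-0.10)(0.00) − (1.00)(-0.35) = 0.3500
  C_21 = −[(-0.25)(0.90) − (-0.20)(0.00)] = 0.2250
  C_22 = (0.90)(0.90) − (-0.20)(-0.35) = 0.7400
  C_23 = −[(0.90)(0.00) − (-0.25)(-0.35)] = 0.0875
  C_31 = (-0.25)(-0.20) − (-0.20)(1.00) = 0.2500
  C_32 = −[(0.90)(-0.20) − (-0.20)(-0.10)] = 0.2000
  C_33 = (0.90)(1.00) − (-0.25)(-0.10) = 0.8750
det(I−A) = Σ_j (I−A)_1j·C_1j = (0.90)(0.9000) + (-0.25)(0.1600) + (-0.20)(0.3500) = 0.7000
adj(I−A) = Cᵀ =
  [ 0.9000   0.2250   0.2500]
  [ 0.1600   0.7400   0.2000]
  [ 0.3500   0.0875   0.8750]
(I − A)⁻¹ = adj(I−A) / det(I−A) ≈
  [   1.2857     0.3214     0.3571]
  [   0.2286     1.0571     0.2857]
  [   0.5000     0.1250     1.2500]
Δx = (I − A)⁻¹ Δd with Δd having +60 in the Sector 3 component and 0 elsewhere.
So Δx_3 = L_33 · (+60), where L_33 = adj(I−A)_33 / det(I−A) = 0.8750 / 0.7000.
Δx_3 = 0.8750 × (+60) / 0.7000 = 52.50 / 0.7000 = 75.000.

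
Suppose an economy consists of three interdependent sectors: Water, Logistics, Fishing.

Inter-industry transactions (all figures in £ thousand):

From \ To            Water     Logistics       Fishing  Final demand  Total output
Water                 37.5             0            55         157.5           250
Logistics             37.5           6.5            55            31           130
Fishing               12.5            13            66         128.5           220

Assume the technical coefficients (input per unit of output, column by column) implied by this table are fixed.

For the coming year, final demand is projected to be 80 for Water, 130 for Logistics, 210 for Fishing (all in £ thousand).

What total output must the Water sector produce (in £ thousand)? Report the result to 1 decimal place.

x_1 = 197.4

Technical coefficients a_ij = z_ij / X_j:
  a_11 = 37.5/250 = 0.15, a_21 = 37.5/250 = 0.15, a_31 = 12.5/250 = 0.05
  a_12 = 0/130 = 0.00, a_22 = 6.5/130 = 0.05, a_32 = 13/130 = 0.10
  a_13 = 55/220 = 0.25, a_23 = 55/220 = 0.25, a_33 = 66/220 = 0.30
I − A =
  [   0.85     0.00    -0.25]
  [  -0.15     0.95    -0.25]
  [  -0.05    -0.10     0.70]
Cofactors of I−A, C_ij = (−1)^(i+j)·(minor ij) (rows/columns in the sector order above):
  C_11 = (0.95)(0.70) − (-0.25)(-0.10) = 0.6400
  C_12 = −[(-0.15)(0.70) − (-0.25)(-0.05)] = 0.1175
  C_13 = (-0.15)(-0.10) − (0.95)(-0.05) = 0.0625
  C_21 = −[(0.00)(0.70) − (-0.25)(-0.10)] = 0.0250
  C_22 = (0.85)(0.70) − (-0.25)(-0.05) = 0.5825
  C_23 = −[(0.85)(-0.10) − (0.00)(-0.05)] = 0.0850
  C_31 = (0.00)(-0.25) − (-0.25)(0.95) = 0.2375
  C_32 = −[(0.85)(-0.25) − (-0.25)(-0.15)] = 0.2500
  C_33 = (0.85)(0.95) − (0.00)(-0.15) = 0.8075
det(I−A) = Σ_j (I−A)_1j·C_1j = (0.85)(0.6400) + (0.00)(0.1175) + (-0.25)(0.0625) = 0.528375
adj(I−A) = Cᵀ =
  [ 0.6400   0.0250   0.2375]
  [ 0.1175   0.5825   0.2500]
  [ 0.0625   0.0850   0.8075]
(I − A)⁻¹ = adj(I−A) / det(I−A) ≈
  [   1.2113     0.0473     0.4495]
  [   0.2224     1.1024     0.4731]
  [   0.1183     0.1609     1.5283]
x = (I − A)⁻¹ d = adj(I−A)·d / det(I−A), with det(I−A) = 0.528375:
  x_1 = (0.6400·80 + 0.0250·130 + 0.2375·210) / 0.528375 = 104.325 / 0.528375 ≈ 197.4
  x_2 = (0.1175·80 + 0.5825·130 + 0.2500·210) / 0.528375 = 137.625 / 0.528375 ≈ 260.5
  x_3 = (0.0625·80 + 0.0850·130 + 0.8075·210) / 0.528375 = 185.625 / 0.528375 ≈ 351.3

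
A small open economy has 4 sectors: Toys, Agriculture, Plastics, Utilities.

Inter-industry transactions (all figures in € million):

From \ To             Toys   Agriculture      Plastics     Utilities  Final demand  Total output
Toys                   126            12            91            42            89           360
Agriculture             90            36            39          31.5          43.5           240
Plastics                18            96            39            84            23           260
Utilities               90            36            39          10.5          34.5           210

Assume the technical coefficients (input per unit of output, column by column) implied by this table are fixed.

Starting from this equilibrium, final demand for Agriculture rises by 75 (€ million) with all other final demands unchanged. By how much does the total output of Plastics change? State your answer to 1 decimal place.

Δx_3 = 98.9

Technical coefficients a_ij = z_ij / X_j:
  a_11 = 126/360 = 0.35, a_21 = 90/360 = 0.25, a_31 = 18/360 = 0.05, a_41 = 90/360 = 0.25
  a_12 = 12/240 = 0.05, a_22 = 36/240 = 0.15, a_32 = 96/240 = 0.40, a_42 = 36/240 = 0.15
  a_13 = 91/260 = 0.35, a_23 = 39/260 = 0.15, a_33 = 39/260 = 0.15, a_43 = 39/260 = 0.15
  a_14 = 42/210 = 0.20, a_24 = 31.5/210 = 0.15, a_34 = 84/210 = 0.40, a_44 = 10.5/210 = 0.05
I − A =
  [   0.65    -0.05    -0.35    -0.20]
  [  -0.25     0.85    -0.15    -0.15]
  [  -0.05    -0.40     0.85    -0.40]
  [  -0.25    -0.15    -0.15     0.95]
Compute the cofactors C_ij = (−1)^(i+j)·(3×3 minor ij) of I−A; the adjugate is their transpose:
adj(I−A) = Cᵀ =
  [ 0.541250   0.228875   0.313000   0.281875]
  [ 0.242000   0.390250   0.203500   0.198250]
  [ 0.249250   0.274875   0.446500   0.283875]
  [ 0.220000   0.165250   0.185000   0.369750]
det(I−A) = Σ_j (I−A)_1j·C_1j = (0.65)(0.541250) + (-0.05)(0.242000) + (-0.35)(0.249250) + (-0.20)(0.220000) = 0.208475
(I − A)⁻¹ = adj(I−A) / det(I−A) ≈
  [   2.5962     1.0979     1.5014     1.3521]
  [   1.1608     1.8719     0.9761     0.9510]
  [   1.1956     1.3185     2.1417     1.3617]
  [   1.0553     0.7927     0.8874     1.7736]
Δx = (I − A)⁻¹ Δd with Δd having +75 in the Agriculture component and 0 elsewhere.
So Δx_3 = L_32 · (+75), where L_32 = adj(I−A)_32 / det(I−A) = 0.274875 / 0.208475.
Δx_3 = 0.274875 × (+75) / 0.208475 = 20.615625 / 0.208475 ≈ 98.9.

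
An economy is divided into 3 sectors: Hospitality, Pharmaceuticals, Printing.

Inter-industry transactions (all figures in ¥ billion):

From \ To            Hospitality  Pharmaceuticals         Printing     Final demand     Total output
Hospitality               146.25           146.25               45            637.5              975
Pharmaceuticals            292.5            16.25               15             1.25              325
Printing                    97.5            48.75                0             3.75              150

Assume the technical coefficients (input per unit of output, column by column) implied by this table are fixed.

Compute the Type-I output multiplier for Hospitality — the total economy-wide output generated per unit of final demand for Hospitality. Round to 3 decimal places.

Technical coefficients a_ij = z_ij / X_j:
  a_11 = 146.25/975 = 0.15, a_21 = 292.5/975 = 0.30, a_31 = 97.5/975 = 0.10
  a_12 = 146.25/325 = 0.45, a_22 = 16.25/325 = 0.05, a_32 = 48.75/325 = 0.15
  a_13 = 45/150 = 0.30, a_23 = 15/150 = 0.10, a_33 = 0/150 = 0.00
I − A =
  [   0.85    -0.45    -0.30]
  [  -0.30     0.95    -0.10]
  [  -0.10    -0.15     1.00]
Cofactors of I−A, C_ij = (−1)^(i+j)·(minor ij) (rows/columns in the sector order above):
  C_11 = (0.95)(1.00) − (-0.10)(-0.15) = 0.9350
  C_12 = −[(-0.30)(1.00) − (-0.10)(-0.10)] = 0.3100
  C_13 = (-0.30)(-0.15) − (0.95)(-0.10) = 0.1400
  C_21 = −[(-0.45)(1.00) − (-0.30)(-0.15)] = 0.4950
  C_22 = (0.85)(1.00) − (-0.30)(-0.10) = 0.8200
  C_23 = −[(0.85)(-0.15) − (-0.45)(-0.10)] = 0.1725
  C_31 = (-0.45)(-0.10) − (-0.30)(0.95) = 0.3300
  C_32 = −[(0.85)(-0.10) − (-0.30)(-0.30)] = 0.1750
  C_33 = (0.85)(0.95) − (-0.45)(-0.30) = 0.6725
det(I−A) = Σ_j (I−A)_1j·C_1j = (0.85)(0.9350) + (-0.45)(0.3100) + (-0.30)(0.1400) = 0.61325
adj(I−A) = Cᵀ =
  [ 0.9350   0.4950   0.3300]
  [ 0.3100   0.8200   0.1750]
  [ 0.1400   0.1725   0.6725]
(I − A)⁻¹ = adj(I−A) / det(I−A) ≈
  [   1.5247     0.8072     0.5381]
  [   0.5055     1.3371     0.2854]
  [   0.2283     0.2813     1.0966]
The output multiplier for sector j is the column-j sum of the Leontief inverse (I − A)⁻¹ = adj(I−A) / det(I−A).
Column 1 of adj(I−A): (0.9350, 0.3100, 0.1400); det(I−A) = 0.61325.
m_1 = (0.9350 + 0.3100 + 0.1400) / 0.61325 = 1.385 / 0.61325 ≈ 2.258.

m_1 = 2.258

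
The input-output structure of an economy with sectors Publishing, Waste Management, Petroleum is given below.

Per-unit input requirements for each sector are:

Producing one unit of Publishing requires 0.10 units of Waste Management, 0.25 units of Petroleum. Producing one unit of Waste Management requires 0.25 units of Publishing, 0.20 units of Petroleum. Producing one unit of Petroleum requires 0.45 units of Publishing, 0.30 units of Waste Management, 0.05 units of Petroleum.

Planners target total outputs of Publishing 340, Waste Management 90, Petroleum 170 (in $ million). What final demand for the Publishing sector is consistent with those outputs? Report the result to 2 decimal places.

d_1 = 241.00

I − A =
  [   1.00    -0.25    -0.45]
  [  -0.10     1.00    -0.30]
  [  -0.25    -0.20     0.95]
d = (I − A) x:
  d_1 = (+1.00)·340 + (-0.25)·90 + (-0.45)·170 = 241.00
  d_2 = (-0.10)·340 + (+1.00)·90 + (-0.30)·170 = 5.00
  d_3 = (-0.25)·340 + (-0.20)·90 + (+0.95)·170 = 58.50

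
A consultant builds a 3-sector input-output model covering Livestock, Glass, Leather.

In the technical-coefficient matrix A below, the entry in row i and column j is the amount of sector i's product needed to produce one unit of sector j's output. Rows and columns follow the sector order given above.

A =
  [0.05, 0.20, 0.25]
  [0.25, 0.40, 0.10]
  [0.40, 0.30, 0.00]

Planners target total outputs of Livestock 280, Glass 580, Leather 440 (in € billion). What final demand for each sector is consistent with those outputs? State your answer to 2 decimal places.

d_1 = 40.00, d_2 = 234.00, d_3 = 154.00

I − A =
  [   0.95    -0.20    -0.25]
  [  -0.25     0.60    -0.10]
  [  -0.40    -0.30     1.00]
d = (I − A) x:
  d_1 = (+0.95)·280 + (-0.20)·580 + (-0.25)·440 = 40.00
  d_2 = (-0.25)·280 + (+0.60)·580 + (-0.10)·440 = 234.00
  d_3 = (-0.40)·280 + (-0.30)·580 + (+1.00)·440 = 154.00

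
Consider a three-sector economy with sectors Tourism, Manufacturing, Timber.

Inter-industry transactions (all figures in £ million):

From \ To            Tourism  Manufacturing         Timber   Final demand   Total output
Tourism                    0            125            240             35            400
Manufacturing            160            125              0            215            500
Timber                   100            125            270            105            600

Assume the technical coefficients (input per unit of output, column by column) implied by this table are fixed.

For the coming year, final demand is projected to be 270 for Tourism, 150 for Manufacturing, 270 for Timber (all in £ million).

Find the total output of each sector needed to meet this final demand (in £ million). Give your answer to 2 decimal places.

Technical coefficients a_ij = z_ij / X_j:
  a_11 = 0/400 = 0.00, a_21 = 160/400 = 0.40, a_31 = 100/400 = 0.25
  a_12 = 125/500 = 0.25, a_22 = 125/500 = 0.25, a_32 = 125/500 = 0.25
  a_13 = 240/600 = 0.40, a_23 = 0/600 = 0.00, a_33 = 270/600 = 0.45
I − A =
  [   1.00    -0.25    -0.40]
  [  -0.40     0.75     0.00]
  [  -0.25    -0.25     0.55]
Cofactors of I−A, C_ij = (−1)^(i+j)·(minor ij) (rows/columns in the sector order above):
  C_11 = (0.75)(0.55) − (0.00)(-0.25) = 0.4125
  C_12 = −[(-0.40)(0.55) − (0.00)(-0.25)] = 0.2200
  C_13 = (-0.40)(-0.25) − (0.75)(-0.25) = 0.2875
  C_21 = −[(-0.25)(0.55) − (-0.40)(-0.25)] = 0.2375
  C_22 = (1.00)(0.55) − (-0.40)(-0.25) = 0.4500
  C_23 = −[(1.00)(-0.25) − (-0.25)(-0.25)] = 0.3125
  C_31 = (-0.25)(0.00) − (-0.40)(0.75) = 0.3000
  C_32 = −[(1.00)(0.00) − (-0.40)(-0.40)] = 0.1600
  C_33 = (1.00)(0.75) − (-0.25)(-0.40) = 0.6500
det(I−A) = Σ_j (I−A)_1j·C_1j = (1.00)(0.4125) + (-0.25)(0.2200) + (-0.40)(0.2875) = 0.2425
adj(I−A) = Cᵀ =
  [ 0.4125   0.2375   0.3000]
  [ 0.2200   0.4500   0.1600]
  [ 0.2875   0.3125   0.6500]
(I − A)⁻¹ = adj(I−A) / det(I−A) ≈
  [   1.7010     0.9794     1.2371]
  [   0.9072     1.8557     0.6598]
  [   1.1856     1.2887     2.6804]
x = (I − A)⁻¹ d = adj(I−A)·d / det(I−A), with det(I−A) = 0.2425:
  x_1 = (0.4125·270 + 0.2375·150 + 0.3000·270) / 0.2425 = 228.00 / 0.2425 ≈ 940.21
  x_2 = (0.2200·270 + 0.4500·150 + 0.1600·270) / 0.2425 = 170.10 / 0.2425 ≈ 701.44
  x_3 = (0.2875·270 + 0.3125·150 + 0.6500·270) / 0.2425 = 300.00 / 0.2425 ≈ 1237.11

x_1 = 940.21, x_2 = 701.44, x_3 = 1237.11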